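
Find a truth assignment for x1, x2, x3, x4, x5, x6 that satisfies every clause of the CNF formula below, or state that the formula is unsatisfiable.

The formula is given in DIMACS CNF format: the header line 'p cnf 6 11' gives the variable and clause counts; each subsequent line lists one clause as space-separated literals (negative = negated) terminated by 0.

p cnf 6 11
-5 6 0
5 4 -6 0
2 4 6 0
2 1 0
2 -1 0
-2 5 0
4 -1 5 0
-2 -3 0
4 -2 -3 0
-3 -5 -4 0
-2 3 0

Branch on x5: set x5 = False.
Unit clause (¬x2) forces x2 = False.
Unit clause (x1) forces x1 = True.
That conflicts with the unit clause (¬x1).
That branch fails; take x5 = True instead.
Unit clause (x6) forces x6 = True.
Branch on x2: set x2 = True.
Unit clause (¬x3) forces x3 = False.
That conflicts with the unit clause (x3).
That branch fails; take x2 = False instead.
Unit clause (x1) forces x1 = True.
That conflicts with the unit clause (¬x1).
Neither x2 = True nor x2 = False works.
Neither x5 = True nor x5 = False works.

UNSATISFIABLE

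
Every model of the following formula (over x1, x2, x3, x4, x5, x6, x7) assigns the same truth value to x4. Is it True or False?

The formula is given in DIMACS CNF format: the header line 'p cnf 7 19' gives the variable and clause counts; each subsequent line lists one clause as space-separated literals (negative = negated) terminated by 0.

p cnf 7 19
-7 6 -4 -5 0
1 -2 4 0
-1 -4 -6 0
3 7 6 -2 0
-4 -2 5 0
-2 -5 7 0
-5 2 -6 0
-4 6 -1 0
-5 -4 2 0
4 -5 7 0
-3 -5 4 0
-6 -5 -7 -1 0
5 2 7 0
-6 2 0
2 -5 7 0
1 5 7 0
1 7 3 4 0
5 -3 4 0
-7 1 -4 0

Suppose x4 = True.
Case x1 = False:
(¬x7) alone gives x7 = False.
(x5) alone gives x5 = True.
(¬x2) alone gives x2 = False.
But (x2) is also a unit clause — contradiction.
So x1 must be the other value — set x1 = True.
(¬x6) alone gives x6 = False.
But (x6) is also a unit clause — contradiction.
Both values of x1 lead to a conflict.
So every satisfying assignment has x4 = False.

False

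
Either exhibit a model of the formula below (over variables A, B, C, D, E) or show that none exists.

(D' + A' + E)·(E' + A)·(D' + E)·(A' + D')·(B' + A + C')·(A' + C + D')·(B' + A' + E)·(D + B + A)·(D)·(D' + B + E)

UNSATISFIABLE

(D) alone gives D = 1.
(E) alone gives E = 1.
(A) alone gives A = 1.
That conflicts with the unit clause (A').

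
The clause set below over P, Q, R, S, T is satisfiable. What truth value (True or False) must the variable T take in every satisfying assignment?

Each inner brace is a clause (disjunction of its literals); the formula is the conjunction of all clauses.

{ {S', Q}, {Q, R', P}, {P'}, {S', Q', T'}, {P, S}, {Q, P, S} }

Suppose T = 1.
Unit clause (P') forces P = 0.
Unit clause (S) forces S = 1.
Unit clause (Q) forces Q = 1.
Now (Q') is unsatisfied and unit — conflict.
So every satisfying assignment has T = False.

False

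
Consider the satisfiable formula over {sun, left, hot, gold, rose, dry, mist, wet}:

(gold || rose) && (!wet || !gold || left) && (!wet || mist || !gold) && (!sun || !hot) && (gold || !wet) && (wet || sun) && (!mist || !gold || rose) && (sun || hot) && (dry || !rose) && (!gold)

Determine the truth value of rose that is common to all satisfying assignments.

Suppose rose = false.
From the singleton clause (gold), gold = true.
That conflicts with the unit clause (!gold).
So every satisfying assignment has rose = True.

True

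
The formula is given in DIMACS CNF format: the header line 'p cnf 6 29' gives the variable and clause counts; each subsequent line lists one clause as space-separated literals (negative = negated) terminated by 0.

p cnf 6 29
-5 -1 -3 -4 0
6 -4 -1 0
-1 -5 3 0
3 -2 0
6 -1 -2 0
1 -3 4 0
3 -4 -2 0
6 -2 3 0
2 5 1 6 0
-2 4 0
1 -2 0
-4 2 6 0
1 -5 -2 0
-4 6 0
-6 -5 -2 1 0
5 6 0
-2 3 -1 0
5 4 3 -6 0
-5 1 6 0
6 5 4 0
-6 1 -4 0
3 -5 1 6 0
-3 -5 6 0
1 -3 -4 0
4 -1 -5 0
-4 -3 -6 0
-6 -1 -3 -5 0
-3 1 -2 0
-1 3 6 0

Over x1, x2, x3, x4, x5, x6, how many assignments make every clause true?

There are 2^6 = 64 truth assignments over (x1, x2, x3, x4, x5, x6).
Split on x4. With x4 = True, the clauses containing x4 are satisfied and ¬x4 drops from the rest; 1 of the 2^5 = 32 assignments to the other variables satisfy what remains.
With x4 = False, by the same count on the reduced clause set, 2 assignments work.
(One model: x1=F, x2=F, x3=F, x4=F, x5=T, x6=T.)
Total: 1 + 2 = 3.

3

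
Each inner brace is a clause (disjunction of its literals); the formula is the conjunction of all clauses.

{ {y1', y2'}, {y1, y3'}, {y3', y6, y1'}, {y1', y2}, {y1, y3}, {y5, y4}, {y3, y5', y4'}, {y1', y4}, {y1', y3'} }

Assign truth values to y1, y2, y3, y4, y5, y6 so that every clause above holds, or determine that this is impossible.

UNSATISFIABLE

Branch on y1: set y1 = 0.
From the singleton clause (y3'), y3 = 0.
That conflicts with the unit clause (y3).
Backtrack on y1: now try y1 = 1.
From the singleton clause (y2'), y2 = 0.
That conflicts with the unit clause (y2).
Both values of y1 lead to a conflict.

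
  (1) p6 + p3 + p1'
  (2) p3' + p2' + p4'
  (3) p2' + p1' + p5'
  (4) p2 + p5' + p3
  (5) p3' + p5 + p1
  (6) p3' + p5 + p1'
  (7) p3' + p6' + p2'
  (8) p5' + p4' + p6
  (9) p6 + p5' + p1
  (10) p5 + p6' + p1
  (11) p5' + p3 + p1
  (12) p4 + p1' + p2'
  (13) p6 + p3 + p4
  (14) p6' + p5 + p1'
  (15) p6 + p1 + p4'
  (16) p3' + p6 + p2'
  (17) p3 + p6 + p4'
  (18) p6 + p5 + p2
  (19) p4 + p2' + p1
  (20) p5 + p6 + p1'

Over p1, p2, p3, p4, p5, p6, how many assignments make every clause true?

5

There are 2^6 = 64 truth assignments over (p1, p2, p3, p4, p5, p6).
Split on p6. With p6 = 1, the clauses containing p6 are satisfied and p6' drops from the rest; 4 of the 2^5 = 32 assignments to the other variables satisfy what remains.
With p6 = 0, by the same count on the reduced clause set, 1 assignment works.
Total: 4 + 1 = 5.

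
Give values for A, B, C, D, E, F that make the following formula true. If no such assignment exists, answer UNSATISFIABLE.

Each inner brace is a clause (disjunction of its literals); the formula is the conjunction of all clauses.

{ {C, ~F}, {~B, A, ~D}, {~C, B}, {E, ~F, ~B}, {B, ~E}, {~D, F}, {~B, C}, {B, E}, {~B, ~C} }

Suppose C = 1.
The clause (B) is unit, so B = 1.
Now (~B) is unsatisfied and unit — conflict.
So C must be the other value — set C = 0.
The clause (~F) is unit, so F = 0.
The clause (~D) is unit, so D = 0.
The clause (~B) is unit, so B = 0.
The clause (~E) is unit, so E = 0.
Now (E) is unsatisfied and unit — conflict.
Neither C = 1 nor C = 0 works.

UNSATISFIABLE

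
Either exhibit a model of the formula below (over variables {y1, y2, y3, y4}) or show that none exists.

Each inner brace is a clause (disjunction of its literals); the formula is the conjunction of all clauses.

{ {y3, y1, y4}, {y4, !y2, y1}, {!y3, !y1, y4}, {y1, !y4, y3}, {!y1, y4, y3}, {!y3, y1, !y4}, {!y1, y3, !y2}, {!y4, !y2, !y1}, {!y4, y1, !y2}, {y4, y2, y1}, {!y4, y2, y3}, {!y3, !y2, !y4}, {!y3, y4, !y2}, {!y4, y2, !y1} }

UNSATISFIABLE

Branch on y3: set y3 = true.
Branch on y1: set y1 = false.
The clause (!y4) is unit, so y4 = false.
The clause (!y2) is unit, so y2 = false.
Now (y2) is unsatisfied and unit — conflict.
That branch fails; take y1 = true instead.
The clause (y4) is unit, so y4 = true.
The clause (!y2) is unit, so y2 = false.
Now (y2) is unsatisfied and unit — conflict.
Both values of y1 lead to a conflict.
That branch fails; take y3 = false instead.
Branch on y1: set y1 = true.
The clause (y4) is unit, so y4 = true.
The clause (!y2) is unit, so y2 = false.
Now (y2) is unsatisfied and unit — conflict.
That branch fails; take y1 = false instead.
The clause (y4) is unit, so y4 = true.
Now (!y4) is unsatisfied and unit — conflict.
Both values of y1 lead to a conflict.
Both values of y3 lead to a conflict.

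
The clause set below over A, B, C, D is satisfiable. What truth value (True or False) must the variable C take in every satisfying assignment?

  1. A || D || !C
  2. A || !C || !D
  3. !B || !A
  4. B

Suppose C = true.
The clause (B) is unit, so B = true.
The clause (!A) is unit, so A = false.
The clause (D) is unit, so D = true.
That conflicts with the unit clause (!D).
So every satisfying assignment has C = False.

False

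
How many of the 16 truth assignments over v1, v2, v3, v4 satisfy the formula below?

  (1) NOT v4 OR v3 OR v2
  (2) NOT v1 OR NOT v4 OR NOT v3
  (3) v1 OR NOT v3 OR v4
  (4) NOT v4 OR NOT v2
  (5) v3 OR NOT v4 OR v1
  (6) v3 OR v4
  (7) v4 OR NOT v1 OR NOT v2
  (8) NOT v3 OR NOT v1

There are 2^4 = 16 truth assignments over (v1, v2, v3, v4).
Check each against the 8 clauses (columns in the order v1, v2, v3, v4):
  F F F F  ✗ fails (v3 OR v4)
  F F F T  ✗ fails (NOT v4 OR v3 OR v2)
  F F T F  ✗ fails (v1 OR NOT v3 OR v4)
  F F T T  ✓ satisfies all
  F T F F  ✗ fails (v3 OR v4)
  F T F T  ✗ fails (NOT v4 OR NOT v2)
  F T T F  ✗ fails (v1 OR NOT v3 OR v4)
  F T T T  ✗ fails (NOT v4 OR NOT v2)
  T F F F  ✗ fails (v3 OR v4)
  T F F T  ✗ fails (NOT v4 OR v3 OR v2)
  T F T F  ✗ fails (NOT v3 OR NOT v1)
  T F T T  ✗ fails (NOT v1 OR NOT v4 OR NOT v3)
  T T F F  ✗ fails (v3 OR v4)
  T T F T  ✗ fails (NOT v4 OR NOT v2)
  T T T F  ✗ fails (v4 OR NOT v1 OR NOT v2)
  T T T T  ✗ fails (NOT v1 OR NOT v4 OR NOT v3)
1 of the 16 rows is a model.

1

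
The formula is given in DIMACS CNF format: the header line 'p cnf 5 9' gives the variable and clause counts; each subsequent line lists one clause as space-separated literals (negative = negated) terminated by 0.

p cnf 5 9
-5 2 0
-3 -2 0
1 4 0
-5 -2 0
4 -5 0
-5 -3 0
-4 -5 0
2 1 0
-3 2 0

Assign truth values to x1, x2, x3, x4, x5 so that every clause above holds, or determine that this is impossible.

x1 ↦ True, x2 ↦ False, x3 ↦ False, x4 ↦ True, x5 ↦ False

Try x5 = False.
Try x3 = False.
Try x1 = True.
All clauses hold; x2, x4 can take either value.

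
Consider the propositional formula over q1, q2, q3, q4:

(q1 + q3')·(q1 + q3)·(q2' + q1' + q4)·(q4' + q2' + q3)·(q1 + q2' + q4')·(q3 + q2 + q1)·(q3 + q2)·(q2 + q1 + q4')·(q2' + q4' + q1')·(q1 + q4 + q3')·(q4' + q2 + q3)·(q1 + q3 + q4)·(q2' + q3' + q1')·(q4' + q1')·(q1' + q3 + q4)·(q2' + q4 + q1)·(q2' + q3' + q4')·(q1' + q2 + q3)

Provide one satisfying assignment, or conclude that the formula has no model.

Branch on q1: set q1 = 1.
From the singleton clause (q4'), q4 = 0.
From the singleton clause (q2'), q2 = 0.
From the singleton clause (q3), q3 = 1.
This assignment satisfies each clause.

q1=1,  q2=0,  q3=1,  q4=0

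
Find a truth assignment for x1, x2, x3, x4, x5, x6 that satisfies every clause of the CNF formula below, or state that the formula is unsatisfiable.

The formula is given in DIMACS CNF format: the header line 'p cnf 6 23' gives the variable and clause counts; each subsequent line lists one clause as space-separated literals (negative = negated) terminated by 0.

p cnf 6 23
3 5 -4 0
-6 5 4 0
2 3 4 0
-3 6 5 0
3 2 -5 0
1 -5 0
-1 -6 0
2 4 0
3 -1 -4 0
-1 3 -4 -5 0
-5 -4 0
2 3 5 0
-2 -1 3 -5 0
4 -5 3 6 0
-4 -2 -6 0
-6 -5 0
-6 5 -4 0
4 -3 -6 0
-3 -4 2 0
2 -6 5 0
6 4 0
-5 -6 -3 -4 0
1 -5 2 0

Branch on x1: set x1 = True.
Unit clause (¬x6) forces x6 = False.
Unit clause (x4) forces x4 = True.
Unit clause (x3) forces x3 = True.
Unit clause (x5) forces x5 = True.
Now (¬x5) is unsatisfied and unit — conflict.
That branch fails; take x1 = False instead.
Unit clause (¬x5) forces x5 = False.
Branch on x3: set x3 = True.
Unit clause (x6) forces x6 = True.
Unit clause (x4) forces x4 = True.
Now (¬x4) is unsatisfied and unit — conflict.
That branch fails; take x3 = False instead.
Unit clause (¬x4) forces x4 = False.
Unit clause (¬x6) forces x6 = False.
Now (x6) is unsatisfied and unit — conflict.
Neither x3 = True nor x3 = False works.
Neither x1 = True nor x1 = False works.

UNSATISFIABLE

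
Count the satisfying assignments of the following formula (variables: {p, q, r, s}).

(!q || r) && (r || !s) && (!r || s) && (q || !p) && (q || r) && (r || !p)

3

There are 2^4 = 16 truth assignments over (p, q, r, s).
Check each against the 6 clauses (columns in the order p, q, r, s):
  F F F F  ✗ fails (q || r)
  F F F T  ✗ fails (r || !s)
  F F T F  ✗ fails (!r || s)
  F F T T  ✓ satisfies all
  F T F F  ✗ fails (!q || r)
  F T F T  ✗ fails (!q || r)
  F T T F  ✗ fails (!r || s)
  F T T T  ✓ satisfies all
  T F F F  ✗ fails (q || !p)
  T F F T  ✗ fails (r || !s)
  T F T F  ✗ fails (!r || s)
  T F T T  ✗ fails (q || !p)
  T T F F  ✗ fails (!q || r)
  T T F T  ✗ fails (!q || r)
  T T T F  ✗ fails (!r || s)
  T T T T  ✓ satisfies all
3 of the 16 rows are models.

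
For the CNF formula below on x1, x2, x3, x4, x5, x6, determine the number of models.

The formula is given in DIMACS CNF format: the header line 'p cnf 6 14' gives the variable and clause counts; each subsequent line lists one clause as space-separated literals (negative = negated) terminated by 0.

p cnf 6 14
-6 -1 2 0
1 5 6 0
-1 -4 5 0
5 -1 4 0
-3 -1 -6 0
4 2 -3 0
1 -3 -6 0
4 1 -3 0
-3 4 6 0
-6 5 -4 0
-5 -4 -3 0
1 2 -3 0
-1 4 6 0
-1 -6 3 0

There are 2^6 = 64 truth assignments over (x1, x2, x3, x4, x5, x6).
Split on x6. With x6 = True, the clauses containing x6 are satisfied and ¬x6 drops from the rest; 6 of the 2^5 = 32 assignments to the other variables satisfy what remains.
With x6 = False, by the same count on the reduced clause set, 6 assignments work.
(One model: x1=F, x2=F, x3=F, x4=F, x5=F, x6=T.)
Total: 6 + 6 = 12.

12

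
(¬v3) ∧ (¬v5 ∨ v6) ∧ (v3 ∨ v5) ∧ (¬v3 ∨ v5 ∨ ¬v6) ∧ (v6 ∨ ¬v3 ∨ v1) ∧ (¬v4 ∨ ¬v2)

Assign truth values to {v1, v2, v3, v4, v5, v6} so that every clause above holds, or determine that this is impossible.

The clause (¬v3) is unit, so v3 = False.
The clause (v5) is unit, so v5 = True.
The clause (v6) is unit, so v6 = True.
Branch on v4: set v4 = False.
No clause remains; v1, v2 are free.

v1 ↦ True; v2 ↦ False; v3 ↦ False; v4 ↦ False; v5 ↦ True; v6 ↦ True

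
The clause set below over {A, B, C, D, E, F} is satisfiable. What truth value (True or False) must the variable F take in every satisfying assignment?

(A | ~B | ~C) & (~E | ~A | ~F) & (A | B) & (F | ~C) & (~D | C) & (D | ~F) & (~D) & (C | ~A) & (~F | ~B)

False

Suppose F = 1.
From the singleton clause (D), D = 1.
Now (~D) is unsatisfied and unit — conflict.
So every satisfying assignment has F = False.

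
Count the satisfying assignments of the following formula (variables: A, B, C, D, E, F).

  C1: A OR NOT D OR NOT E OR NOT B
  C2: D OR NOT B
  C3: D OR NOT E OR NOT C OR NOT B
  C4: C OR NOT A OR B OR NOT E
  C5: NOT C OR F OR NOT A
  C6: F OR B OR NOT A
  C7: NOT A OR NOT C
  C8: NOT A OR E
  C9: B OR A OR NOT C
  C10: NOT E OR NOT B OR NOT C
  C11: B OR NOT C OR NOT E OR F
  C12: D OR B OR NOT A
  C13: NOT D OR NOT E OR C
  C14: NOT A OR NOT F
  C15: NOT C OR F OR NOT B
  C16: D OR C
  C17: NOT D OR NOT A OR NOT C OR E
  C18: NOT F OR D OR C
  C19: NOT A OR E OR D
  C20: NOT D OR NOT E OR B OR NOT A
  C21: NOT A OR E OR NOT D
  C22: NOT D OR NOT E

5

There are 2^6 = 64 truth assignments over (A, B, C, D, E, F).
Split on A. With A = true, the clauses containing A are satisfied and NOT A drops from the rest; 0 of the 2^5 = 32 assignments to the other variables satisfy what remains.
With A = false, by the same count on the reduced clause set, 5 assignments work.
(One model: A=F, B=F, C=F, D=T, E=F, F=F.)
Total: 0 + 5 = 5.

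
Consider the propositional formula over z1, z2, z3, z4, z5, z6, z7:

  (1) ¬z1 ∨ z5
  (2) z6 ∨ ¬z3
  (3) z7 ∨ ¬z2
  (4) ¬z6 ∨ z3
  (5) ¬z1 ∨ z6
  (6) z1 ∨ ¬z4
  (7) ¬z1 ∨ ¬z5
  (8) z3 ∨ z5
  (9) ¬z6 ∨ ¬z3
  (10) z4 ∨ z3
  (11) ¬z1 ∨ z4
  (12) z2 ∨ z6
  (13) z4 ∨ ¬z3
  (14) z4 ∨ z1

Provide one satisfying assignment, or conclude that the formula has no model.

Branch on z1: set z1 = False.
The clause (¬z4) is unit, so z4 = False.
But (z4) is also a unit clause — contradiction.
That branch fails; take z1 = True instead.
The clause (z5) is unit, so z5 = True.
But (¬z5) is also a unit clause — contradiction.
Neither z1 = True nor z1 = False works.

UNSATISFIABLE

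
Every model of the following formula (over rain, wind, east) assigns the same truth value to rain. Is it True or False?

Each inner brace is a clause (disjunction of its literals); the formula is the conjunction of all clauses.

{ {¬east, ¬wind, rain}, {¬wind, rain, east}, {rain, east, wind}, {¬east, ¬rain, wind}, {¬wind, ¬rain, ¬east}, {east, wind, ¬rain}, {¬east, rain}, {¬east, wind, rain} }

True

Suppose rain = False.
The clause (¬east) is unit, so east = False.
The clause (¬wind) is unit, so wind = False.
Now (wind) is unsatisfied and unit — conflict.
So every satisfying assignment has rain = True.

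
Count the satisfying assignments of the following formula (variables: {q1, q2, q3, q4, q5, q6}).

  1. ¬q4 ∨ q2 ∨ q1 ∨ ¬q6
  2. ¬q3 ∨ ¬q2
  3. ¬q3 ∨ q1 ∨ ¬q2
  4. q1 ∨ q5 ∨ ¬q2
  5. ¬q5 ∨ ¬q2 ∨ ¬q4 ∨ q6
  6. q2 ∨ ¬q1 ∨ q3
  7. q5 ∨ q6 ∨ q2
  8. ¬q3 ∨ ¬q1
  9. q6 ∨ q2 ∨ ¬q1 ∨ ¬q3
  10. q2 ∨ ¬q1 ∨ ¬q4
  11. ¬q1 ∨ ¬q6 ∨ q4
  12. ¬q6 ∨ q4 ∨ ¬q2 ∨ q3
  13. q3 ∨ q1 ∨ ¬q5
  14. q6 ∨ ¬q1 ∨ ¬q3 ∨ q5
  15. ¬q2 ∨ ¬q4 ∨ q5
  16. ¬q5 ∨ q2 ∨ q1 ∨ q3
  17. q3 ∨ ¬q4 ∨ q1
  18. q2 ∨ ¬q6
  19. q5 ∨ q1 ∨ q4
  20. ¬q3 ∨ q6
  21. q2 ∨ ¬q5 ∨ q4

3

There are 2^6 = 64 truth assignments over (q1, q2, q3, q4, q5, q6).
Split on q4. With q4 = True, the clauses containing q4 are satisfied and ¬q4 drops from the rest; 1 of the 2^5 = 32 assignments to the other variables satisfy what remains.
With q4 = False, by the same count on the reduced clause set, 2 assignments work.
(One model: q1=T, q2=T, q3=F, q4=F, q5=F, q6=F.)
Total: 1 + 2 = 3.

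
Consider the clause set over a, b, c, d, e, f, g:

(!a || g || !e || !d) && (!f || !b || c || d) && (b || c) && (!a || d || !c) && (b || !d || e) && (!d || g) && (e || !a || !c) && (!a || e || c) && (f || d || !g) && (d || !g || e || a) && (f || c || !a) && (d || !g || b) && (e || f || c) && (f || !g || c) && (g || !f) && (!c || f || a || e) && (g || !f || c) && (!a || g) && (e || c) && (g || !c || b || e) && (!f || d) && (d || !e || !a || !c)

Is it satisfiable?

Yes

Suppose b = true.
Suppose d = false.
The clause (!f) is unit, so f = false.
The clause (!g) is unit, so g = false.
The clause (!a) is unit, so a = false.
Suppose e = true.
No clause remains; c is free.
A satisfying assignment: a ↦ false,  b ↦ true,  c ↦ true,  d ↦ false,  e ↦ true,  f ↦ false,  g ↦ false.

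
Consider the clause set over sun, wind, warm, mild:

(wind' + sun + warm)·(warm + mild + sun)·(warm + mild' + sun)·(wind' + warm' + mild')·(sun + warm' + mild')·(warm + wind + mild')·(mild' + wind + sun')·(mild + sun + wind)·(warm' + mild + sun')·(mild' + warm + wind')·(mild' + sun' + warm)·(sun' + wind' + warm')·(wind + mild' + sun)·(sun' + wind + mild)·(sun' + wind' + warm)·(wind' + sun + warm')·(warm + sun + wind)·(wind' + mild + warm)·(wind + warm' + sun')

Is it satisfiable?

No, unsatisfiable

Suppose wind = 0.
Suppose warm = 1.
Unit clause (sun') forces sun = 0.
Unit clause (mild') forces mild = 0.
But (mild) is also a unit clause — contradiction.
That branch fails; take warm = 0 instead.
Unit clause (mild') forces mild = 0.
Unit clause (sun) forces sun = 1.
But (sun') is also a unit clause — contradiction.
Both values of warm lead to a conflict.
That branch fails; take wind = 1 instead.
Suppose sun = 1.
Unit clause (warm') forces warm = 0.
But (warm) is also a unit clause — contradiction.
That branch fails; take sun = 0 instead.
Unit clause (warm) forces warm = 1.
But (warm') is also a unit clause — contradiction.
Both values of sun lead to a conflict.
Both values of wind lead to a conflict.
No assignment satisfies every clause.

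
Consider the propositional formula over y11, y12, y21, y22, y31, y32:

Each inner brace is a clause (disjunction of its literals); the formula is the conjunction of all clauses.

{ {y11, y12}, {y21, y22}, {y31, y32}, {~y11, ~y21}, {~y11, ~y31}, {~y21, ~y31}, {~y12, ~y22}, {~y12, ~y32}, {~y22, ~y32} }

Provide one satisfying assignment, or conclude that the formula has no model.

Case y11 = 1:
From the singleton clause (~y21), y21 = 0.
From the singleton clause (y22), y22 = 1.
From the singleton clause (~y31), y31 = 0.
From the singleton clause (y32), y32 = 1.
That conflicts with the unit clause (~y32).
Backtrack on y11: now try y11 = 0.
From the singleton clause (y12), y12 = 1.
From the singleton clause (~y22), y22 = 0.
From the singleton clause (y21), y21 = 1.
From the singleton clause (~y31), y31 = 0.
From the singleton clause (y32), y32 = 1.
That conflicts with the unit clause (~y32).
Either choice for y11 ends in contradiction.

UNSATISFIABLE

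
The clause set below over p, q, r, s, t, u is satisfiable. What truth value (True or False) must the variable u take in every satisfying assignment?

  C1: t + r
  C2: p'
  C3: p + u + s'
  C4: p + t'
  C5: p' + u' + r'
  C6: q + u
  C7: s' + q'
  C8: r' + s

Suppose u = 0.
The clause (p') is unit, so p = 0.
The clause (s') is unit, so s = 0.
The clause (t') is unit, so t = 0.
The clause (r) is unit, so r = 1.
That conflicts with the unit clause (r').
So every satisfying assignment has u = True.

True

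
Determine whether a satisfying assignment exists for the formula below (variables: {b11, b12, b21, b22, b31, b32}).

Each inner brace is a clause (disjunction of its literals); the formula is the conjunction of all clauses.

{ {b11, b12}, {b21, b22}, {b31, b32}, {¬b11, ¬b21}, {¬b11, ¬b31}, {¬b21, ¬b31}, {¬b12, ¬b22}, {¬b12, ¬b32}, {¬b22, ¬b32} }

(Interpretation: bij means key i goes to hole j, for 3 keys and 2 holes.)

No, unsatisfiable

Try b11 = True.
(¬b21) alone gives b21 = False.
(b22) alone gives b22 = True.
(¬b31) alone gives b31 = False.
(b32) alone gives b32 = True.
But (¬b32) is also a unit clause — contradiction.
Backtrack on b11: now try b11 = False.
(b12) alone gives b12 = True.
(¬b22) alone gives b22 = False.
(b21) alone gives b21 = True.
(¬b31) alone gives b31 = False.
(b32) alone gives b32 = True.
But (¬b32) is also a unit clause — contradiction.
Both values of b11 lead to a conflict.
No assignment satisfies every clause.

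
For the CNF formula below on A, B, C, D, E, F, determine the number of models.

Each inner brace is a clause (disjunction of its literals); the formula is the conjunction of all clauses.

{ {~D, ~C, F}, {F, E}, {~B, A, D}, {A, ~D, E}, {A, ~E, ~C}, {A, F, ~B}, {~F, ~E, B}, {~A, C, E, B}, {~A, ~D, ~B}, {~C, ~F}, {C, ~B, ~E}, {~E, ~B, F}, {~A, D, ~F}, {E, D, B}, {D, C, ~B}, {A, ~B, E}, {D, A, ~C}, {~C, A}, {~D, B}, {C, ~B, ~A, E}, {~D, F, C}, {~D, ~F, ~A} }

There are 2^6 = 64 truth assignments over (A, B, C, D, E, F).
Split on F. With F = 1, the clauses containing F are satisfied and ~F drops from the rest; 0 of the 2^5 = 32 assignments to the other variables satisfy what remains.
With F = 0, by the same count on the reduced clause set, 3 assignments work.
Total: 0 + 3 = 3.

3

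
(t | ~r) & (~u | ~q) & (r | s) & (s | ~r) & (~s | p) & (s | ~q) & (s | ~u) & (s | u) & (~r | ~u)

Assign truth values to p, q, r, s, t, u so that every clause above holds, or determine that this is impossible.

Case t = 1:
Case u = 1:
(~q) alone gives q = 0.
(s) alone gives s = 1.
(p) alone gives p = 1.
(~r) alone gives r = 0.
All clauses are satisfied.

p=1,  q=0,  r=0,  s=1,  t=1,  u=1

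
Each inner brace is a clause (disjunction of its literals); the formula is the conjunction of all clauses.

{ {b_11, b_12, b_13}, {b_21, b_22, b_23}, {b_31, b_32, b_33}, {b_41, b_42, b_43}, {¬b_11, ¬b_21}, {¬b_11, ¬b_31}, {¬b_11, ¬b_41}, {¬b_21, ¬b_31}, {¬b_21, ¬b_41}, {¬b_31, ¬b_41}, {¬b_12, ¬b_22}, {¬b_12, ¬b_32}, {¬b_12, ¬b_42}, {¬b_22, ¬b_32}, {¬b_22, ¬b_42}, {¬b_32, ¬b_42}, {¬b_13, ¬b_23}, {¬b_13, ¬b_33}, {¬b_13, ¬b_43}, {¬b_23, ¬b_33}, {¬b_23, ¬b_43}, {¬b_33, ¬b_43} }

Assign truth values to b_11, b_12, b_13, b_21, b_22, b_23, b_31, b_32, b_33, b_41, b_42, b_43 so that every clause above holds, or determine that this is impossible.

Branch on b_11: set b_11 = False.
Branch on b_12: set b_12 = True.
Unit clause (¬b_22) forces b_22 = False.
Unit clause (¬b_32) forces b_32 = False.
Unit clause (¬b_42) forces b_42 = False.
Branch on b_21: set b_21 = True.
Unit clause (¬b_31) forces b_31 = False.
Unit clause (b_33) forces b_33 = True.
Unit clause (¬b_41) forces b_41 = False.
Unit clause (b_43) forces b_43 = True.
But (¬b_43) is also a unit clause — contradiction.
So b_21 must be the other value — set b_21 = False.
Unit clause (b_23) forces b_23 = True.
Unit clause (¬b_13) forces b_13 = False.
Unit clause (¬b_33) forces b_33 = False.
Unit clause (b_31) forces b_31 = True.
Unit clause (¬b_41) forces b_41 = False.
Unit clause (b_43) forces b_43 = True.
But (¬b_43) is also a unit clause — contradiction.
Both values of b_21 lead to a conflict.
So b_12 must be the other value — set b_12 = False.
Unit clause (b_13) forces b_13 = True.
Unit clause (¬b_23) forces b_23 = False.
Unit clause (¬b_33) forces b_33 = False.
Unit clause (¬b_43) forces b_43 = False.
Branch on b_21: set b_21 = True.
Unit clause (¬b_31) forces b_31 = False.
Unit clause (b_32) forces b_32 = True.
Unit clause (¬b_41) forces b_41 = False.
Unit clause (b_42) forces b_42 = True.
But (¬b_42) is also a unit clause — contradiction.
So b_21 must be the other value — set b_21 = False.
Unit clause (b_22) forces b_22 = True.
Unit clause (¬b_32) forces b_32 = False.
Unit clause (b_31) forces b_31 = True.
Unit clause (¬b_41) forces b_41 = False.
Unit clause (b_42) forces b_42 = True.
But (¬b_42) is also a unit clause — contradiction.
Both values of b_21 lead to a conflict.
Both values of b_12 lead to a conflict.
So b_11 must be the other value — set b_11 = True.
Unit clause (¬b_21) forces b_21 = False.
Unit clause (¬b_31) forces b_31 = False.
Unit clause (¬b_41) forces b_41 = False.
Branch on b_22: set b_22 = True.
Unit clause (¬b_12) forces b_12 = False.
Unit clause (¬b_32) forces b_32 = False.
Unit clause (b_33) forces b_33 = True.
Unit clause (¬b_42) forces b_42 = False.
Unit clause (b_43) forces b_43 = True.
But (¬b_43) is also a unit clause — contradiction.
So b_22 must be the other value — set b_22 = False.
Unit clause (b_23) forces b_23 = True.
Unit clause (¬b_13) forces b_13 = False.
Unit clause (¬b_33) forces b_33 = False.
Unit clause (b_32) forces b_32 = True.
Unit clause (¬b_12) forces b_12 = False.
Unit clause (¬b_42) forces b_42 = False.
Unit clause (b_43) forces b_43 = True.
But (¬b_43) is also a unit clause — contradiction.
Both values of b_22 lead to a conflict.
Both values of b_11 lead to a conflict.

UNSATISFIABLE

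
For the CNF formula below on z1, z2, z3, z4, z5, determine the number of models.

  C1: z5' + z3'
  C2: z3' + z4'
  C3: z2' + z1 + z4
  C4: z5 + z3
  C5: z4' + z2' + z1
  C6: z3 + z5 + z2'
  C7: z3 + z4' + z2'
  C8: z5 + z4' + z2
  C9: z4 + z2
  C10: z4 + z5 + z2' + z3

4

There are 2^5 = 32 truth assignments over (z1, z2, z3, z4, z5).
Split on z4. With z4 = 1, the clauses containing z4 are satisfied and z4' drops from the rest; 2 of the 2^4 = 16 assignments to the other variables satisfy what remains.
With z4 = 0, by the same count on the reduced clause set, 2 assignments work.
(One model: z1=F, z2=F, z3=F, z4=T, z5=T.)
Total: 2 + 2 = 4.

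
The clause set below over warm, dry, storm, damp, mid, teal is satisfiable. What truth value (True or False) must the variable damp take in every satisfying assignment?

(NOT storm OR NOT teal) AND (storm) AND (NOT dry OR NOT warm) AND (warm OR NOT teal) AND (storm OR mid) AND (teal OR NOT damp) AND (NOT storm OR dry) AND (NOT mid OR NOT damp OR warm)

Suppose damp = true.
(storm) alone gives storm = true.
(NOT teal) alone gives teal = false.
But (teal) is also a unit clause — contradiction.
So every satisfying assignment has damp = False.

False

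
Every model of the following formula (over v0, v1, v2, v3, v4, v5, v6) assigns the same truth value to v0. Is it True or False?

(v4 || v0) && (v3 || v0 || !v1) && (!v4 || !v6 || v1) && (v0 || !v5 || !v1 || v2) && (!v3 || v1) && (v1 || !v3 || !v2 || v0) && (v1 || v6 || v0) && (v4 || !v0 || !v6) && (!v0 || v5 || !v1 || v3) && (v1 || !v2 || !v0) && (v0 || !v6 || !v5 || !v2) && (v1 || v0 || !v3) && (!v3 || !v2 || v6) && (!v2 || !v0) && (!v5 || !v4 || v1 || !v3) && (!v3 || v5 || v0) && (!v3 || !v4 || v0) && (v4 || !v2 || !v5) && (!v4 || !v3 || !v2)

Suppose v0 = false.
Unit clause (v4) forces v4 = true.
Unit clause (!v3) forces v3 = false.
Unit clause (!v1) forces v1 = false.
Unit clause (!v6) forces v6 = false.
But (v6) is also a unit clause — contradiction.
So every satisfying assignment has v0 = True.

True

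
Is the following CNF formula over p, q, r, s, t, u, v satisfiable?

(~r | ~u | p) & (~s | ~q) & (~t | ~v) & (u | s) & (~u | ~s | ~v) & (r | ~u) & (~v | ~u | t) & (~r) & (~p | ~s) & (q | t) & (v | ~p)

Yes, satisfiable

The clause (~r) is unit, so r = 0.
The clause (~u) is unit, so u = 0.
The clause (s) is unit, so s = 1.
The clause (~q) is unit, so q = 0.
The clause (~p) is unit, so p = 0.
The clause (t) is unit, so t = 1.
The clause (~v) is unit, so v = 0.
Every clause now holds.
A satisfying assignment: p=0, q=0, r=0, s=1, t=1, u=0, v=0.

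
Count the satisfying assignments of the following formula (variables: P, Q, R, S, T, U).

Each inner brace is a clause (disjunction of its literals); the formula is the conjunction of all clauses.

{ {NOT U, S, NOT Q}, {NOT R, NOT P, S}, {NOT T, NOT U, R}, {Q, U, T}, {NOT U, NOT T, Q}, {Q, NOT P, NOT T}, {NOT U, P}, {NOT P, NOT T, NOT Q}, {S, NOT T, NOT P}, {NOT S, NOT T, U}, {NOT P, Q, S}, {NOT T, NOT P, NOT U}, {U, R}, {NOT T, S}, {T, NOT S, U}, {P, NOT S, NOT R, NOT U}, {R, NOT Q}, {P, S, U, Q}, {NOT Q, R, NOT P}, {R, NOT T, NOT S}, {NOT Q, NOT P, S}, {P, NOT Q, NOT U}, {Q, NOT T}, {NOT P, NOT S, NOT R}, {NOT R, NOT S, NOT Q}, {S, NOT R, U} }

There are 2^6 = 64 truth assignments over (P, Q, R, S, T, U).
Split on T. With T = true, the clauses containing T are satisfied and NOT T drops from the rest; 0 of the 2^5 = 32 assignments to the other variables satisfy what remains.
With T = false, by the same count on the reduced clause set, 1 assignment works.
(One model: P=T, Q=F, R=F, S=T, T=F, U=T.)
Total: 0 + 1 = 1.

1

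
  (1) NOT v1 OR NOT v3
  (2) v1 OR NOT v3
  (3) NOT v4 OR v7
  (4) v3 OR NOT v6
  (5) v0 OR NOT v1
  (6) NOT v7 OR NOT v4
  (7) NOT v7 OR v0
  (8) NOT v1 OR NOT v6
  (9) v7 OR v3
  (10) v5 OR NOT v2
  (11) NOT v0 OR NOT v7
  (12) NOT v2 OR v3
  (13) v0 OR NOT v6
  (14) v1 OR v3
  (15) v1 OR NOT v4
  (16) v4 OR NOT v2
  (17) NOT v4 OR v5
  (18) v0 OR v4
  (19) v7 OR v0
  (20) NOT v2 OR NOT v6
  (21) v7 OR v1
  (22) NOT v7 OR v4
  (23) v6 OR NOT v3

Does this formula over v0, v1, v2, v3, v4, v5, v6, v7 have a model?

Unsatisfiable

Case v1 = false:
The clause (NOT v3) is unit, so v3 = false.
Now (v3) is unsatisfied and unit — conflict.
Undo v1 and try v1 = true.
The clause (NOT v3) is unit, so v3 = false.
The clause (NOT v6) is unit, so v6 = false.
The clause (v0) is unit, so v0 = true.
The clause (v7) is unit, so v7 = true.
Now (NOT v7) is unsatisfied and unit — conflict.
Either choice for v1 ends in contradiction.
No assignment satisfies every clause.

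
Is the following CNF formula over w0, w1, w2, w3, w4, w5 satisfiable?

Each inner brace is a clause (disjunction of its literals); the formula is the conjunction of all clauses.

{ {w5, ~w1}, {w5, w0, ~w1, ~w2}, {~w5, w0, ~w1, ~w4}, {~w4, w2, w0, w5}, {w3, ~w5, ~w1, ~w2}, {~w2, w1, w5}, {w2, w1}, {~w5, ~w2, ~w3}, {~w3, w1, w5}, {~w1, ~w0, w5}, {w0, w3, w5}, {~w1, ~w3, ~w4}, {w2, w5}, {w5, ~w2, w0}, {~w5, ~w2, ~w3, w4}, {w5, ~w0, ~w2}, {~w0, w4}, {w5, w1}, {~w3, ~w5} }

Suppose w5 = 1.
Unit clause (~w3) forces w3 = 0.
Suppose w1 = 1.
Unit clause (~w2) forces w2 = 0.
Suppose w0 = 0.
Unit clause (~w4) forces w4 = 0.
Every clause now holds.
A satisfying assignment: w0=0,  w1=1,  w2=0,  w3=0,  w4=0,  w5=1.

Yes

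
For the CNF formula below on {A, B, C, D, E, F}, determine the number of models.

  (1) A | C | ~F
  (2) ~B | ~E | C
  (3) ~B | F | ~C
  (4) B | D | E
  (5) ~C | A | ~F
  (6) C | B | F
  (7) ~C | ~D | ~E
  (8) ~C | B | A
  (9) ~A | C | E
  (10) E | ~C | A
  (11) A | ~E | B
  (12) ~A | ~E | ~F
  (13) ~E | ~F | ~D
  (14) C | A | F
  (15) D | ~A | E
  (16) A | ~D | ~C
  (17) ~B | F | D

There are 2^6 = 64 truth assignments over (A, B, C, D, E, F).
Split on E. With E = 1, the clauses containing E are satisfied and ~E drops from the rest; 1 of the 2^5 = 32 assignments to the other variables satisfy what remains.
With E = 0, by the same count on the reduced clause set, 3 assignments work.
Total: 1 + 3 = 4.

4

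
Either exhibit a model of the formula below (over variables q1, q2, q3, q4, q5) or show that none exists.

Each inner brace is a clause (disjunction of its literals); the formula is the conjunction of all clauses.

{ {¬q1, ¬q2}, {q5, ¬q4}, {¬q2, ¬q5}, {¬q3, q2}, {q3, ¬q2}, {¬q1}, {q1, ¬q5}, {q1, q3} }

q1: False; q2: True; q3: True; q4: False; q5: False

The clause (¬q1) is unit, so q1 = False.
The clause (¬q5) is unit, so q5 = False.
The clause (¬q4) is unit, so q4 = False.
The clause (q3) is unit, so q3 = True.
The clause (q2) is unit, so q2 = True.
Every clause now holds.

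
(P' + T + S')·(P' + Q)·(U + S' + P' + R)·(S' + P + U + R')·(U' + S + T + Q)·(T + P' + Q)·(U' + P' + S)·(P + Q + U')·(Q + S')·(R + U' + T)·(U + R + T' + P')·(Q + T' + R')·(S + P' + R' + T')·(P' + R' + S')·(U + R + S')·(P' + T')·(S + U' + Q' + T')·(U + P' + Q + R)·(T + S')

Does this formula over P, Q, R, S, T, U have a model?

Yes, satisfiable

Try P = 0.
Try Q = 1.
Try T = 1.
Try S = 1.
Try U = 1.
No clause remains; R is free.
A satisfying assignment: P: 0; Q: 1; R: 0; S: 1; T: 1; U: 1.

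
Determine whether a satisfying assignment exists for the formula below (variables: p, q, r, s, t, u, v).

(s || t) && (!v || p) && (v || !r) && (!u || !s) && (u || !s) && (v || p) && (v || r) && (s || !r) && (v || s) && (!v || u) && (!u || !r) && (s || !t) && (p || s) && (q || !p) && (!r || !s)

Unsatisfiable

Try s = true.
The clause (!u) is unit, so u = false.
That conflicts with the unit clause (u).
Backtrack on s: now try s = false.
The clause (t) is unit, so t = true.
That conflicts with the unit clause (!t).
Neither s = true nor s = false works.
No assignment satisfies every clause.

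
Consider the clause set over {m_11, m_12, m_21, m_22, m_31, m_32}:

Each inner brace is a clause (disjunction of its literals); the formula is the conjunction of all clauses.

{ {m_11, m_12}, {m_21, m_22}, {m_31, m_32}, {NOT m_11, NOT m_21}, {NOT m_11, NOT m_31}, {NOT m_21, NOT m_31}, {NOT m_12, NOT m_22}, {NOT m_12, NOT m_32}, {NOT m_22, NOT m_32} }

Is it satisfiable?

Unsatisfiable

Try m_11 = true.
From the singleton clause (NOT m_21), m_21 = false.
From the singleton clause (m_22), m_22 = true.
From the singleton clause (NOT m_31), m_31 = false.
From the singleton clause (m_32), m_32 = true.
But (NOT m_32) is also a unit clause — contradiction.
So m_11 must be the other value — set m_11 = false.
From the singleton clause (m_12), m_12 = true.
From the singleton clause (NOT m_22), m_22 = false.
From the singleton clause (m_21), m_21 = true.
From the singleton clause (NOT m_31), m_31 = false.
From the singleton clause (m_32), m_32 = true.
But (NOT m_32) is also a unit clause — contradiction.
Either choice for m_11 ends in contradiction.
No assignment satisfies every clause.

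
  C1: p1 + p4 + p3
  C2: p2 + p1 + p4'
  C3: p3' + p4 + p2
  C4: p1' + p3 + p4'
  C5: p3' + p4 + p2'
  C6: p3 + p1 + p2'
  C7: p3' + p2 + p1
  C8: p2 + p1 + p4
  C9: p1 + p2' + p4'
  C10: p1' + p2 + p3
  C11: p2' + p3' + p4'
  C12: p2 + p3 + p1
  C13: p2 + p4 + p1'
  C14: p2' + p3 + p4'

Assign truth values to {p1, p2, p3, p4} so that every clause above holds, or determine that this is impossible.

p1=1, p2=1, p3=0, p4=0

Try p1 = 1.
Try p3 = 0.
(p4') alone gives p4 = 0.
(p2) alone gives p2 = 1.
Every clause now holds.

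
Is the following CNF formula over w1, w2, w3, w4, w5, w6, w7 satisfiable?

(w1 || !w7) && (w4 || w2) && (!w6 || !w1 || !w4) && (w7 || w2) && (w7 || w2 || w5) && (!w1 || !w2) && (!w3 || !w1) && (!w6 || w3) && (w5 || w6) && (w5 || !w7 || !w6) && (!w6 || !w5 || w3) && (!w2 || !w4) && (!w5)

Yes, satisfiable

(!w5) alone gives w5 = false.
(w6) alone gives w6 = true.
(w3) alone gives w3 = true.
(!w1) alone gives w1 = false.
(!w7) alone gives w7 = false.
(w2) alone gives w2 = true.
(!w4) alone gives w4 = false.
Every clause now holds.
A satisfying assignment: w1: false,  w2: true,  w3: true,  w4: false,  w5: false,  w6: true,  w7: false.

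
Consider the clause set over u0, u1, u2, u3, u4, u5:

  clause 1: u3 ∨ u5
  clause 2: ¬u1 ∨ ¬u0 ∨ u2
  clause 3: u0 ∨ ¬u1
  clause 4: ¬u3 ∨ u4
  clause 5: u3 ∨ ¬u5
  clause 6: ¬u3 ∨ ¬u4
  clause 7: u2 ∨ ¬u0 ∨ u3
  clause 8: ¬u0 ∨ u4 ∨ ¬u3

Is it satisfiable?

Branch on u3: set u3 = True.
The clause (u4) is unit, so u4 = True.
That conflicts with the unit clause (¬u4).
Backtrack on u3: now try u3 = False.
The clause (u5) is unit, so u5 = True.
That conflicts with the unit clause (¬u5).
Both values of u3 lead to a conflict.
No assignment satisfies every clause.

No, unsatisfiable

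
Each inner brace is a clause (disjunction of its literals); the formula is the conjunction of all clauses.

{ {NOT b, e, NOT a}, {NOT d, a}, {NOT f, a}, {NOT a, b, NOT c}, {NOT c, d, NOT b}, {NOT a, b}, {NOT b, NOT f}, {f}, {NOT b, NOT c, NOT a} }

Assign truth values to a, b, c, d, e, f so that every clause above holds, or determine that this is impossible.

UNSATISFIABLE

From the singleton clause (f), f = true.
From the singleton clause (a), a = true.
From the singleton clause (b), b = true.
Now (NOT b) is unsatisfied and unit — conflict.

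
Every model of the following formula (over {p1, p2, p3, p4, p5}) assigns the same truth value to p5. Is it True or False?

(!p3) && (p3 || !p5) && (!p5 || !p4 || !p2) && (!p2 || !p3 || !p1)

Suppose p5 = true.
(!p3) alone gives p3 = false.
Now (p3) is unsatisfied and unit — conflict.
So every satisfying assignment has p5 = False.

False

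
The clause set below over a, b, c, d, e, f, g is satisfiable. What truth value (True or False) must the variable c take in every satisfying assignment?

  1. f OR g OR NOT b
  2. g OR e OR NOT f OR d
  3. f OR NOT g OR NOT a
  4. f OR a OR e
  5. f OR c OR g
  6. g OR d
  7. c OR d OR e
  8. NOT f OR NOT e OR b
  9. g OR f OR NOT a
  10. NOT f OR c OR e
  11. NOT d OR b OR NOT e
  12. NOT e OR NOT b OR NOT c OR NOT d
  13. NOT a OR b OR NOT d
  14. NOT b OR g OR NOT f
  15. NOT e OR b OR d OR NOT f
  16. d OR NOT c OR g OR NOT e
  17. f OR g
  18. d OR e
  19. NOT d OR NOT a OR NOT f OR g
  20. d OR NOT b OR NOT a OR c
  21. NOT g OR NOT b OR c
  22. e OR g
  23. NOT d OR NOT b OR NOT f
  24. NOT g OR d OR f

Suppose c = false.
Suppose f = true.
The clause (e) is unit, so e = true.
The clause (b) is unit, so b = true.
The clause (g) is unit, so g = true.
But (NOT g) is also a unit clause — contradiction.
So f must be the other value — set f = false.
The clause (g) is unit, so g = true.
The clause (NOT a) is unit, so a = false.
The clause (e) is unit, so e = true.
The clause (NOT b) is unit, so b = false.
The clause (NOT d) is unit, so d = false.
But (d) is also a unit clause — contradiction.
Neither f = true nor f = false works.
So every satisfying assignment has c = True.

True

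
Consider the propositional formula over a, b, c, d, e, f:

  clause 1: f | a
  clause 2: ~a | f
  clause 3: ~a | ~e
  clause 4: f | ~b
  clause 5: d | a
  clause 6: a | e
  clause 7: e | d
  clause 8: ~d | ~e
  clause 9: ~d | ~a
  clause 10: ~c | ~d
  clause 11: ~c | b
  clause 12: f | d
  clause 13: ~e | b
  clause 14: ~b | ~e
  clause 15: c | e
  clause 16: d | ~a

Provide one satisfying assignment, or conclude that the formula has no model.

Case f = 1:
Case a = 0:
The clause (d) is unit, so d = 1.
The clause (e) is unit, so e = 1.
Now (~e) is unsatisfied and unit — conflict.
So a must be the other value — set a = 1.
The clause (~e) is unit, so e = 0.
The clause (d) is unit, so d = 1.
Now (~d) is unsatisfied and unit — conflict.
Either choice for a ends in contradiction.
So f must be the other value — set f = 0.
The clause (a) is unit, so a = 1.
Now (~a) is unsatisfied and unit — conflict.
Either choice for f ends in contradiction.

UNSATISFIABLE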